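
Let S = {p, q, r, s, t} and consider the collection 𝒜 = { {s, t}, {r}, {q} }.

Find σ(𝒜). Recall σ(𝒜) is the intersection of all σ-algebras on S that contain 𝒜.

σ(𝒜) (16 sets): { {}, {p}, {q}, {r}, {p, q}, {p, r}, {q, r}, {s, t}, {p, q, r}, {p, s, t}, {q, s, t}, {r, s, t}, {p, q, s, t}, {p, r, s, t}, {q, r, s, t}, S }

Check:
Take S₀ = 𝒜 ∪ {∅, S} = { {}, {q}, {r}, {s, t}, S }.
Iteration 1: +6 →
  {q, r}  = {r} ∪ {q}
  {p, q, r}  = {s, t}ᶜ
  {q, s, t}  = {s, t} ∪ {q}
  {r, s, t}  = {s, t} ∪ {r}
  {p, q, s, t}  = {r}ᶜ
  {p, r, s, t}  = {q}ᶜ
  [11 total]
Iteration 2: +4 →
  {p, q}  = {r, s, t}ᶜ
  {p, r}  = {q, s, t}ᶜ
  {p, s, t}  = {q, r}ᶜ
  {q, r, s, t}  = {r, s, t} ∪ {q}
  [15 total]
Iteration 3: +1 →
  {p}  = {q, r, s, t}ᶜ
  [16 total]
Iteration 4 adds nothing — fixpoint reached.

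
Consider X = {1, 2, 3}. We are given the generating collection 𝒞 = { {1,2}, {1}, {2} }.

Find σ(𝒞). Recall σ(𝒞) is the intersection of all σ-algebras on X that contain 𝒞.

Initial family (5 sets): { {}, {1}, {2}, {1,2}, X }.
Iteration 1 adds 3:
  {3}  = ᶜ of {1,2}
  {1,3}  = ᶜ of {2}
  {2,3}  = ᶜ of {1}
  [8 total]
After Iteration 2 the family is unchanged; done.

|σ(𝒞)| = 8.  σ(𝒞) = { {}, {1}, {2}, {3}, {1,2}, {1,3}, {2,3}, X }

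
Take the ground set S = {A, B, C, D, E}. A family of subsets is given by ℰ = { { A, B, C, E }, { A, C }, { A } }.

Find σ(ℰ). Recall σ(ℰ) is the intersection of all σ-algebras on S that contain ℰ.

Initial family (5 sets): { {  }, { A }, { A, C }, { A, B, C, E }, S }.
Pass 1 adds 3:
  { D }  = ᶜ of { A, B, C, E }
  { B, D, E }  = ᶜ of { A, C }
  { B, C, D, E }  = ᶜ of { A }
  [8 total]
Pass 2 adds 3:
  { A, D }  = { D } ∪ { A }
  { A, C, D }  = { D } ∪ { A, C }
  { A, B, D, E }  = { B, D, E } ∪ { A }
  [11 total]
Pass 3 (3 new):
  { C }  = ᶜ of { A, B, D, E }
  { B, E }  = ᶜ of { A, C, D }
  { B, C, E }  = ᶜ of { A, D }
  [14 total]
Pass 4: 2 new —
  { C, D }  = { C } ∪ { D }
  { A, B, E }  = { B, E } ∪ { A }
  [16 total]
Pass 5: closed — nothing new.

|σ(ℰ)| = 16.  σ(ℰ) = { {  }, { A }, { C }, { D }, { A, C }, { A, D }, { B, E }, { C, D }, { A, B, E }, { A, C, D }, { B, C, E }, { B, D, E }, { A, B, C, E }, { A, B, D, E }, { B, C, D, E }, S }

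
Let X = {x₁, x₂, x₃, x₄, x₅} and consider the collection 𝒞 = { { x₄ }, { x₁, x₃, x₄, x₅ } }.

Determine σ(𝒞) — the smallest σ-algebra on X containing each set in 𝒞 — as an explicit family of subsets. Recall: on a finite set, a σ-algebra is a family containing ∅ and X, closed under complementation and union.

σ(𝒞) = { ∅, { x₂ }, { x₄ }, { x₂, x₄ }, { x₁, x₃, x₅ }, { x₁, x₂, x₃, x₅ }, { x₁, x₃, x₄, x₅ }, X }

Derivation:
Begin from { ∅, { x₄ }, { x₁, x₃, x₄, x₅ }, X } (that is, 𝒞 plus ∅ and X).
Iteration 1 adds 2:
  { x₂ }  = { x₁, x₃, x₄, x₅ }ᶜ
  { x₁, x₂, x₃, x₅ }  = { x₄ }ᶜ
  — 6 sets.
Iteration 2: 1 new —
  { x₂, x₄ }  = { x₄ } ∪ { x₂ }
  — 7 sets.
Iteration 3: +1 →
  { x₁, x₃, x₅ }  = { x₂, x₄ }ᶜ
  — 8 sets.
Iteration 4 adds nothing — fixpoint reached.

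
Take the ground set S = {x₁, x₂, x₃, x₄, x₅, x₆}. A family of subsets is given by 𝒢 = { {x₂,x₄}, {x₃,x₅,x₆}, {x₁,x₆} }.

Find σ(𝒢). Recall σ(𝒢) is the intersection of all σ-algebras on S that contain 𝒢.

|σ(𝒢)| = 16.  σ(𝒢) = { ∅, {x₁}, {x₆}, {x₁,x₆}, {x₂,x₄}, {x₃,x₅}, {x₁,x₂,x₄}, {x₁,x₃,x₅}, {x₂,x₄,x₆}, {x₃,x₅,x₆}, {x₁,x₂,x₄,x₆}, {x₁,x₃,x₅,x₆}, {x₂,x₃,x₄,x₅}, {x₁,x₂,x₃,x₄,x₅}, {x₂,x₃,x₄,x₅,x₆}, S }

Working:
Begin from { ∅, {x₁,x₆}, {x₂,x₄}, {x₃,x₅,x₆}, S } (that is, 𝒢 plus ∅ and S).
Iteration 1: 5 new —
  {x₁,x₂,x₄}  = complement {x₃,x₅,x₆}
  {x₁,x₂,x₄,x₆}  = {x₁,x₆} ∪ {x₂,x₄}
  {x₁,x₃,x₅,x₆}  = complement {x₂,x₄}
  {x₂,x₃,x₄,x₅}  = complement {x₁,x₆}
  {x₂,x₃,x₄,x₅,x₆}  = {x₃,x₅,x₆} ∪ {x₂,x₄}
  |family| = 10
Iteration 2 (3 new):
  {x₁}  = complement {x₂,x₃,x₄,x₅,x₆}
  {x₃,x₅}  = complement {x₁,x₂,x₄,x₆}
  {x₁,x₂,x₃,x₄,x₅}  = {x₂,x₃,x₄,x₅} ∪ {x₁,x₂,x₄}
  |family| = 13
Iteration 3: +2 →
  {x₆}  = complement {x₁,x₂,x₃,x₄,x₅}
  {x₁,x₃,x₅}  = {x₃,x₅} ∪ {x₁}
  |family| = 15
Iteration 4: 1 new —
  {x₂,x₄,x₆}  = complement {x₁,x₃,x₅}
  |family| = 16
Iteration 5 adds nothing — fixpoint reached.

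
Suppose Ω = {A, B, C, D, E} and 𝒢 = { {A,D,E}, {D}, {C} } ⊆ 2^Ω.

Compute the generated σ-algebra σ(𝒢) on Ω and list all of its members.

σ(𝒢) (16 sets): { ∅, {B}, {C}, {D}, {A,E}, {B,C}, {B,D}, {C,D}, {A,B,E}, {A,C,E}, {A,D,E}, {B,C,D}, {A,B,C,E}, {A,B,D,E}, {A,C,D,E}, Ω }

Working:
Initial family (5 sets): { ∅, {C}, {D}, {A,D,E}, Ω }.
Pass 1 adds 5:
  {B,C}  = {A,D,E}ᶜ
  {C,D}  = {C} ∪ {D}
  {A,B,C,E}  = {D}ᶜ
  {A,B,D,E}  = {C}ᶜ
  {A,C,D,E}  = {A,D,E} ∪ {C}
Pass 2 (3 new):
  {B}  = {A,C,D,E}ᶜ
  {A,B,E}  = {C,D}ᶜ
  {B,C,D}  = {C,D} ∪ {B,C}
Pass 3: 2 new —
  {A,E}  = {B,C,D}ᶜ
  {B,D}  = {D} ∪ {B}
Pass 4 (1 new):
  {A,C,E}  = {B,D}ᶜ
Pass 5 adds nothing — fixpoint reached.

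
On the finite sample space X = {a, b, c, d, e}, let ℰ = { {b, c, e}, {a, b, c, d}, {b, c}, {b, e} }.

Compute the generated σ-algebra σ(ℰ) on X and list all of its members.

|σ(ℰ)| = 16.  σ(ℰ) = { {}, {b}, {c}, {e}, {a, d}, {b, c}, {b, e}, {c, e}, {a, b, d}, {a, c, d}, {a, d, e}, {b, c, e}, {a, b, c, d}, {a, b, d, e}, {a, c, d, e}, X }

Derivation:
Begin from { {}, {b, c}, {b, e}, {b, c, e}, {a, b, c, d}, X } (that is, ℰ plus ∅ and X).
Pass 1. New:
  {e}  = X∖{a, b, c, d}
  {a, d}  = X∖{b, c, e}
  {a, c, d}  = X∖{b, e}
  {a, d, e}  = X∖{b, c}
  (now 10)
Pass 2: +2 →
  {a, b, d, e}  = {a, d, e} ∪ {b, e}
  {a, c, d, e}  = {a, d, e} ∪ {a, c, d}
  (now 12)
Pass 3 (2 new):
  {b}  = X∖{a, c, d, e}
  {c}  = X∖{a, b, d, e}
  (now 14)
Pass 4. New:
  {c, e}  = {c} ∪ {e}
  {a, b, d}  = {a, d} ∪ {b}
  (now 16)
Pass 5: no new sets; the family is a σ-algebra.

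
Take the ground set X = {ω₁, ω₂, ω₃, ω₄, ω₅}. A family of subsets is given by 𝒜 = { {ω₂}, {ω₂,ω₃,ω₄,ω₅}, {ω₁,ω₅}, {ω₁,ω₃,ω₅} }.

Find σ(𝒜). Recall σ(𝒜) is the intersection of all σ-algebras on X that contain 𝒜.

Initial family (6 sets): { {}, {ω₂}, {ω₁,ω₅}, {ω₁,ω₃,ω₅}, {ω₂,ω₃,ω₄,ω₅}, X }.
Iteration 1 (6 new):
  {ω₁}  = X∖{ω₂,ω₃,ω₄,ω₅}
  {ω₂,ω₄}  = X∖{ω₁,ω₃,ω₅}
  {ω₁,ω₂,ω₅}  = {ω₁,ω₅} ∪ {ω₂}
  {ω₂,ω₃,ω₄}  = X∖{ω₁,ω₅}
  {ω₁,ω₂,ω₃,ω₅}  = {ω₁,ω₃,ω₅} ∪ {ω₂}
  {ω₁,ω₃,ω₄,ω₅}  = X∖{ω₂}
  [12 total]
Iteration 2 adds 6:
  {ω₄}  = X∖{ω₁,ω₂,ω₃,ω₅}
  {ω₁,ω₂}  = {ω₂} ∪ {ω₁}
  {ω₃,ω₄}  = X∖{ω₁,ω₂,ω₅}
  {ω₁,ω₂,ω₄}  = {ω₂,ω₄} ∪ {ω₁}
  {ω₁,ω₂,ω₃,ω₄}  = {ω₂,ω₃,ω₄} ∪ {ω₁}
  {ω₁,ω₂,ω₄,ω₅}  = {ω₁,ω₂,ω₅} ∪ {ω₂,ω₄}
  [18 total]
Iteration 3: 7 new —
  {ω₃}  = X∖{ω₁,ω₂,ω₄,ω₅}
  {ω₅}  = X∖{ω₁,ω₂,ω₃,ω₄}
  {ω₁,ω₄}  = {ω₄} ∪ {ω₁}
  {ω₃,ω₅}  = X∖{ω₁,ω₂,ω₄}
  {ω₁,ω₃,ω₄}  = {ω₃,ω₄} ∪ {ω₁}
  {ω₁,ω₄,ω₅}  = {ω₁,ω₅} ∪ {ω₄}
  {ω₃,ω₄,ω₅}  = X∖{ω₁,ω₂}
  [25 total]
Iteration 4. New:
  {ω₁,ω₃}  = {ω₃} ∪ {ω₁}
  {ω₂,ω₃}  = X∖{ω₁,ω₄,ω₅}
  {ω₂,ω₅}  = X∖{ω₁,ω₃,ω₄}
  {ω₄,ω₅}  = {ω₅} ∪ {ω₄}
  {ω₁,ω₂,ω₃}  = {ω₁,ω₂} ∪ {ω₃}
  {ω₂,ω₃,ω₅}  = X∖{ω₁,ω₄}
  {ω₂,ω₄,ω₅}  = {ω₅} ∪ {ω₂,ω₄}
  [32 total]
Iteration 5: closed — nothing new.

Therefore σ(𝒜) = { {}, {ω₁}, {ω₂}, {ω₃}, {ω₄}, {ω₅}, {ω₁,ω₂}, {ω₁,ω₃}, {ω₁,ω₄}, {ω₁,ω₅}, {ω₂,ω₃}, {ω₂,ω₄}, {ω₂,ω₅}, {ω₃,ω₄}, {ω₃,ω₅}, {ω₄,ω₅}, {ω₁,ω₂,ω₃}, {ω₁,ω₂,ω₄}, {ω₁,ω₂,ω₅}, {ω₁,ω₃,ω₄}, {ω₁,ω₃,ω₅}, {ω₁,ω₄,ω₅}, {ω₂,ω₃,ω₄}, {ω₂,ω₃,ω₅}, {ω₂,ω₄,ω₅}, {ω₃,ω₄,ω₅}, {ω₁,ω₂,ω₃,ω₄}, {ω₁,ω₂,ω₃,ω₅}, {ω₁,ω₂,ω₄,ω₅}, {ω₁,ω₃,ω₄,ω₅}, {ω₂,ω₃,ω₄,ω₅}, X } (|σ(𝒜)| = 32).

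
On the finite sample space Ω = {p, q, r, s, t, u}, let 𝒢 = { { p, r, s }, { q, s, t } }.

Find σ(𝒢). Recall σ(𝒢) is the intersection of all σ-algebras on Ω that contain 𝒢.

σ(𝒢) = { {  }, { s }, { u }, { p, r }, { q, t }, { s, u }, { p, r, s }, { p, r, u }, { q, s, t }, { q, t, u }, { p, q, r, t }, { p, r, s, u }, { q, s, t, u }, { p, q, r, s, t }, { p, q, r, t, u }, Ω }

Derivation:
Seed the family with 𝒢 together with ∅ and Ω: { {  }, { p, r, s }, { q, s, t }, Ω }.
Iteration 1: 3 new —
  { p, r, u }  = { q, s, t }ᶜ
  { q, t, u }  = { p, r, s }ᶜ
  { p, q, r, s, t }  = { p, r, s } ∪ { q, s, t }
  (now 7)
Iteration 2: +4 →
  { u }  = { p, q, r, s, t }ᶜ
  { p, r, s, u }  = { p, r, s } ∪ { p, r, u }
  { q, s, t, u }  = { q, t, u } ∪ { q, s, t }
  { p, q, r, t, u }  = { p, r, u } ∪ { q, t, u }
  (now 11)
Iteration 3: 3 new —
  { s }  = { p, q, r, t, u }ᶜ
  { p, r }  = { q, s, t, u }ᶜ
  { q, t }  = { p, r, s, u }ᶜ
  (now 14)
Iteration 4: 2 new —
  { s, u }  = { s } ∪ { u }
  { p, q, r, t }  = { q, t } ∪ { p, r }
  (now 16)
After Iteration 5 the family is unchanged; done.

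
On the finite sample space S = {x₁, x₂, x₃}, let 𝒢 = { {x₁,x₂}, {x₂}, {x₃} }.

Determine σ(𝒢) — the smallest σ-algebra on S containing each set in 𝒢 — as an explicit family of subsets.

Initial family (5 sets): { ∅, {x₂}, {x₃}, {x₁,x₂}, S }.
Step 1 (2 new):
  {x₁,x₃}  = ᶜ of {x₂}
  {x₂,x₃}  = {x₃} ∪ {x₂}
  [7 total]
Step 2. New:
  {x₁}  = ᶜ of {x₂,x₃}
  [8 total]
Step 3: stable.

σ(𝒢) = { ∅, {x₁}, {x₂}, {x₃}, {x₁,x₂}, {x₁,x₃}, {x₂,x₃}, S }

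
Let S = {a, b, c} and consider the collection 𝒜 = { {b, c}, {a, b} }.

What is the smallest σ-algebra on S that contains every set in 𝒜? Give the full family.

Start: 𝒜 ∪ {∅, S} = { {}, {a, b}, {b, c}, S }.
Step 1 (2 new):
  {a}  = ᶜ of {b, c}
  {c}  = ᶜ of {a, b}
  [6 total]
Step 2: 1 new —
  {a, c}  = {c} ∪ {a}
  [7 total]
Step 3 adds 1:
  {b}  = ᶜ of {a, c}
  [8 total]
Step 4: already closed under ᶜ and ∪.

Therefore σ(𝒜) = { {}, {a}, {b}, {c}, {a, b}, {a, c}, {b, c}, S } (|σ(𝒜)| = 8).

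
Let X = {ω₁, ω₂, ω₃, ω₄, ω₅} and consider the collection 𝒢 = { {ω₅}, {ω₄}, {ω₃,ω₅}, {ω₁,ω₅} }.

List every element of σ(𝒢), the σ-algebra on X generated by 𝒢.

Take S₀ = 𝒢 ∪ {∅, X} = { ∅, {ω₄}, {ω₅}, {ω₁,ω₅}, {ω₃,ω₅}, X }.
Round 1 adds 8:
  {ω₄,ω₅}  = {ω₄} ∪ {ω₅}
  {ω₁,ω₂,ω₄}  = X∖{ω₃,ω₅}
  {ω₁,ω₃,ω₅}  = {ω₁,ω₅} ∪ {ω₃,ω₅}
  {ω₁,ω₄,ω₅}  = {ω₁,ω₅} ∪ {ω₄}
  {ω₂,ω₃,ω₄}  = X∖{ω₁,ω₅}
  {ω₃,ω₄,ω₅}  = {ω₄} ∪ {ω₃,ω₅}
  {ω₁,ω₂,ω₃,ω₄}  = X∖{ω₅}
  {ω₁,ω₂,ω₃,ω₅}  = X∖{ω₄}
  — 14 sets.
Round 2. New:
  {ω₁,ω₂}  = X∖{ω₃,ω₄,ω₅}
  {ω₂,ω₃}  = X∖{ω₁,ω₄,ω₅}
  {ω₂,ω₄}  = X∖{ω₁,ω₃,ω₅}
  {ω₁,ω₂,ω₃}  = X∖{ω₄,ω₅}
  {ω₁,ω₂,ω₄,ω₅}  = {ω₁,ω₄,ω₅} ∪ {ω₁,ω₂,ω₄}
  {ω₁,ω₃,ω₄,ω₅}  = {ω₁,ω₄,ω₅} ∪ {ω₃,ω₄,ω₅}
  {ω₂,ω₃,ω₄,ω₅}  = {ω₃,ω₄,ω₅} ∪ {ω₂,ω₃,ω₄}
  — 21 sets.
Round 3. New:
  {ω₁}  = X∖{ω₂,ω₃,ω₄,ω₅}
  {ω₂}  = X∖{ω₁,ω₃,ω₄,ω₅}
  {ω₃}  = X∖{ω₁,ω₂,ω₄,ω₅}
  {ω₁,ω₂,ω₅}  = {ω₁,ω₅} ∪ {ω₁,ω₂}
  {ω₂,ω₃,ω₅}  = {ω₃,ω₅} ∪ {ω₂,ω₃}
  {ω₂,ω₄,ω₅}  = {ω₄,ω₅} ∪ {ω₂,ω₄}
  — 27 sets.
Round 4. New:
  {ω₁,ω₃}  = X∖{ω₂,ω₄,ω₅}
  {ω₁,ω₄}  = X∖{ω₂,ω₃,ω₅}
  {ω₂,ω₅}  = {ω₂} ∪ {ω₅}
  {ω₃,ω₄}  = X∖{ω₁,ω₂,ω₅}
  — 31 sets.
Round 5 adds 1:
  {ω₁,ω₃,ω₄}  = X∖{ω₂,ω₅}
  — 32 sets.
Round 6: already closed under ᶜ and ∪.

Therefore σ(𝒢) = { ∅, {ω₁}, {ω₂}, {ω₃}, {ω₄}, {ω₅}, {ω₁,ω₂}, {ω₁,ω₃}, {ω₁,ω₄}, {ω₁,ω₅}, {ω₂,ω₃}, {ω₂,ω₄}, {ω₂,ω₅}, {ω₃,ω₄}, {ω₃,ω₅}, {ω₄,ω₅}, {ω₁,ω₂,ω₃}, {ω₁,ω₂,ω₄}, {ω₁,ω₂,ω₅}, {ω₁,ω₃,ω₄}, {ω₁,ω₃,ω₅}, {ω₁,ω₄,ω₅}, {ω₂,ω₃,ω₄}, {ω₂,ω₃,ω₅}, {ω₂,ω₄,ω₅}, {ω₃,ω₄,ω₅}, {ω₁,ω₂,ω₃,ω₄}, {ω₁,ω₂,ω₃,ω₅}, {ω₁,ω₂,ω₄,ω₅}, {ω₁,ω₃,ω₄,ω₅}, {ω₂,ω₃,ω₄,ω₅}, X } (|σ(𝒢)| = 32).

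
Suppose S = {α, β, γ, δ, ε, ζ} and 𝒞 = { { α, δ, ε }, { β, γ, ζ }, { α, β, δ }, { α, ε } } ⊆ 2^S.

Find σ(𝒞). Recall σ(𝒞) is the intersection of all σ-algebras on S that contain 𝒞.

Initial family (6 sets): { {}, { α, ε }, { α, β, δ }, { α, δ, ε }, { β, γ, ζ }, S }.
Iteration 1 adds 5:
  { γ, ε, ζ }  = complement { α, β, δ }
  { α, β, δ, ε }  = { α, δ, ε } ∪ { α, β, δ }
  { β, γ, δ, ζ }  = complement { α, ε }
  { α, β, γ, δ, ζ }  = { β, γ, ζ } ∪ { α, β, δ }
  { α, β, γ, ε, ζ }  = { α, ε } ∪ { β, γ, ζ }
Iteration 2. New:
  { δ }  = complement { α, β, γ, ε, ζ }
  { ε }  = complement { α, β, γ, δ, ζ }
  { γ, ζ }  = complement { α, β, δ, ε }
  { α, γ, ε, ζ }  = { γ, ε, ζ } ∪ { α, ε }
  { β, γ, ε, ζ }  = { β, γ, ζ } ∪ { γ, ε, ζ }
  { α, γ, δ, ε, ζ }  = { α, δ, ε } ∪ { γ, ε, ζ }
  { β, γ, δ, ε, ζ }  = { β, γ, δ, ζ } ∪ { γ, ε, ζ }
Iteration 3. New:
  { α }  = complement { β, γ, δ, ε, ζ }
  { β }  = complement { α, γ, δ, ε, ζ }
  { α, δ }  = complement { β, γ, ε, ζ }
  { β, δ }  = complement { α, γ, ε, ζ }
  { δ, ε }  = { δ } ∪ { ε }
  { γ, δ, ζ }  = { γ, ζ } ∪ { δ }
  { γ, δ, ε, ζ }  = { γ, ε, ζ } ∪ { δ }
Iteration 4 adds 7:
  { α, β }  = complement { γ, δ, ε, ζ }
  { β, ε }  = { β } ∪ { ε }
  { α, β, ε }  = complement { γ, δ, ζ }
  { α, γ, ζ }  = { α } ∪ { γ, ζ }
  { β, δ, ε }  = { β } ∪ { δ, ε }
  { α, β, γ, ζ }  = complement { δ, ε }
  { α, γ, δ, ζ }  = { α } ∪ { γ, δ, ζ }
Iteration 5: already closed under ᶜ and ∪.

σ(𝒞) = { {}, { α }, { β }, { δ }, { ε }, { α, β }, { α, δ }, { α, ε }, { β, δ }, { β, ε }, { γ, ζ }, { δ, ε }, { α, β, δ }, { α, β, ε }, { α, γ, ζ }, { α, δ, ε }, { β, γ, ζ }, { β, δ, ε }, { γ, δ, ζ }, { γ, ε, ζ }, { α, β, γ, ζ }, { α, β, δ, ε }, { α, γ, δ, ζ }, { α, γ, ε, ζ }, { β, γ, δ, ζ }, { β, γ, ε, ζ }, { γ, δ, ε, ζ }, { α, β, γ, δ, ζ }, { α, β, γ, ε, ζ }, { α, γ, δ, ε, ζ }, { β, γ, δ, ε, ζ }, S }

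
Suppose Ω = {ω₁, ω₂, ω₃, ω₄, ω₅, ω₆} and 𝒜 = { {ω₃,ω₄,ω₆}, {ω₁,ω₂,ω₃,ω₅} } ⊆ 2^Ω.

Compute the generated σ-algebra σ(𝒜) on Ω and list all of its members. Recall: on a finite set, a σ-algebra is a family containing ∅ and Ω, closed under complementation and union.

σ(𝒜) (8 sets): { {}, {ω₃}, {ω₄,ω₆}, {ω₁,ω₂,ω₅}, {ω₃,ω₄,ω₆}, {ω₁,ω₂,ω₃,ω₅}, {ω₁,ω₂,ω₄,ω₅,ω₆}, Ω }

Trace:
Start: 𝒜 ∪ {∅, Ω} = { {}, {ω₃,ω₄,ω₆}, {ω₁,ω₂,ω₃,ω₅}, Ω }.
Iteration 1: 2 new —
  {ω₄,ω₆}  = ᶜ of {ω₁,ω₂,ω₃,ω₅}
  {ω₁,ω₂,ω₅}  = ᶜ of {ω₃,ω₄,ω₆}
  (now 6)
Iteration 2: 1 new —
  {ω₁,ω₂,ω₄,ω₅,ω₆}  = {ω₁,ω₂,ω₅} ∪ {ω₄,ω₆}
  (now 7)
Iteration 3: 1 new —
  {ω₃}  = ᶜ of {ω₁,ω₂,ω₄,ω₅,ω₆}
  (now 8)
Iteration 4: stable.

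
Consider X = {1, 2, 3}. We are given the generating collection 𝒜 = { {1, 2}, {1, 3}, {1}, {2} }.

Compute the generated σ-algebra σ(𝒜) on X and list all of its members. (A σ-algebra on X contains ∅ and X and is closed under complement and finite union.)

Start: 𝒜 ∪ {∅, X} = { {}, {1}, {2}, {1, 2}, {1, 3}, X }.
Pass 1. New:
  {3}  = {1, 2}ᶜ
  {2, 3}  = {1}ᶜ
  |family| = 8
Pass 2 adds nothing — fixpoint reached.

σ(𝒜) = { {}, {1}, {2}, {3}, {1, 2}, {1, 3}, {2, 3}, X }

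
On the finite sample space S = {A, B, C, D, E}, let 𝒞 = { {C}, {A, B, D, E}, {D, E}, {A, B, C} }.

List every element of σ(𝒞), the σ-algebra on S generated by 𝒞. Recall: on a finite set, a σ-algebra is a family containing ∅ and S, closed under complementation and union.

σ(𝒞) = { {}, {C}, {A, B}, {D, E}, {A, B, C}, {C, D, E}, {A, B, D, E}, S }

Working:
Take S₀ = 𝒞 ∪ {∅, S} = { {}, {C}, {D, E}, {A, B, C}, {A, B, D, E}, S }.
Round 1 adds 1:
  {C, D, E}  = {D, E} ∪ {C}
  (now 7)
Round 2: +1 →
  {A, B}  = S∖{C, D, E}
  (now 8)
Round 3 adds nothing — fixpoint reached.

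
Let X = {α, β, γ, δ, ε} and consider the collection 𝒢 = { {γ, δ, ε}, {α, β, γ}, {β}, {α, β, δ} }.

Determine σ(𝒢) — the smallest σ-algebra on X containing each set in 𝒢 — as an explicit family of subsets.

Take S₀ = 𝒢 ∪ {∅, X} = { ∅, {β}, {α, β, γ}, {α, β, δ}, {γ, δ, ε}, X }.
Step 1. New:
  {α, β}  = complement {γ, δ, ε}
  {γ, ε}  = complement {α, β, δ}
  {δ, ε}  = complement {α, β, γ}
  {α, β, γ, δ}  = {α, β, γ} ∪ {α, β, δ}
  {α, γ, δ, ε}  = complement {β}
  {β, γ, δ, ε}  = {γ, δ, ε} ∪ {β}
  (now 12)
Step 2. New:
  {α}  = complement {β, γ, δ, ε}
  {ε}  = complement {α, β, γ, δ}
  {β, γ, ε}  = {β} ∪ {γ, ε}
  {β, δ, ε}  = {β} ∪ {δ, ε}
  {α, β, γ, ε}  = {α, β, γ} ∪ {γ, ε}
  {α, β, δ, ε}  = {α, β} ∪ {δ, ε}
  (now 18)
Step 3 (9 new):
  {γ}  = complement {α, β, δ, ε}
  {δ}  = complement {α, β, γ, ε}
  {α, γ}  = complement {β, δ, ε}
  {α, δ}  = complement {β, γ, ε}
  {α, ε}  = {ε} ∪ {α}
  {β, ε}  = {β} ∪ {ε}
  {α, β, ε}  = {α, β} ∪ {ε}
  {α, γ, ε}  = {γ, ε} ∪ {α}
  {α, δ, ε}  = {δ, ε} ∪ {α}
  (now 27)
Step 4. New:
  {β, γ}  = complement {α, δ, ε}
  {β, δ}  = complement {α, γ, ε}
  {γ, δ}  = complement {α, β, ε}
  {α, γ, δ}  = complement {β, ε}
  {β, γ, δ}  = complement {α, ε}
  (now 32)
Step 5: closed — nothing new.

Therefore σ(𝒢) = { ∅, {α}, {β}, {γ}, {δ}, {ε}, {α, β}, {α, γ}, {α, δ}, {α, ε}, {β, γ}, {β, δ}, {β, ε}, {γ, δ}, {γ, ε}, {δ, ε}, {α, β, γ}, {α, β, δ}, {α, β, ε}, {α, γ, δ}, {α, γ, ε}, {α, δ, ε}, {β, γ, δ}, {β, γ, ε}, {β, δ, ε}, {γ, δ, ε}, {α, β, γ, δ}, {α, β, γ, ε}, {α, β, δ, ε}, {α, γ, δ, ε}, {β, γ, δ, ε}, X } (|σ(𝒢)| = 32).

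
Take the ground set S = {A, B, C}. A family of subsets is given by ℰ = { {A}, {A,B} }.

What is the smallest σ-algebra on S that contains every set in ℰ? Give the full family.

Answer: σ(ℰ) = { {}, {A}, {B}, {C}, {A,B}, {A,C}, {B,C}, S }

Working:
Begin from { {}, {A}, {A,B}, S } (that is, ℰ plus ∅ and S).
Step 1. New:
  {C}  = S∖{A,B}
  {B,C}  = S∖{A}
  (now 6)
Step 2. New:
  {A,C}  = {C} ∪ {A}
  (now 7)
Step 3. New:
  {B}  = S∖{A,C}
  (now 8)
Step 4: already closed under ᶜ and ∪.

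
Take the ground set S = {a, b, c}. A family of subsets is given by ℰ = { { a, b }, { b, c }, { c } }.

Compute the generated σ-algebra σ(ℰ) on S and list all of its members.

Take S₀ = ℰ ∪ {∅, S} = { {}, { c }, { a, b }, { b, c }, S }.
Iteration 1 adds 1:
  { a }  = ᶜ of { b, c }
Iteration 2 (1 new):
  { a, c }  = { c } ∪ { a }
Iteration 3 adds 1:
  { b }  = ᶜ of { a, c }
After Iteration 4 the family is unchanged; done.

σ(ℰ) = { {}, { a }, { b }, { c }, { a, b }, { a, c }, { b, c }, S }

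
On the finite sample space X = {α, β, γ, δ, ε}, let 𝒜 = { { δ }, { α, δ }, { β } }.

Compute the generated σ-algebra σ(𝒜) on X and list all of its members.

Start: 𝒜 ∪ {∅, X} = { ∅, { β }, { δ }, { α, δ }, X }.
Pass 1. New:
  { β, δ }  = { δ } ∪ { β }
  { α, β, δ }  = { α, δ } ∪ { β }
  { β, γ, ε }  = ᶜ of { α, δ }
  { α, β, γ, ε }  = ᶜ of { δ }
  { α, γ, δ, ε }  = ᶜ of { β }
  [10 total]
Pass 2. New:
  { γ, ε }  = ᶜ of { α, β, δ }
  { α, γ, ε }  = ᶜ of { β, δ }
  { β, γ, δ, ε }  = { β, γ, ε } ∪ { δ }
  [13 total]
Pass 3 (2 new):
  { α }  = ᶜ of { β, γ, δ, ε }
  { γ, δ, ε }  = { δ } ∪ { γ, ε }
  [15 total]
Pass 4. New:
  { α, β }  = ᶜ of { γ, δ, ε }
  [16 total]
Pass 5: stable.

|σ(𝒜)| = 16.  σ(𝒜) = { ∅, { α }, { β }, { δ }, { α, β }, { α, δ }, { β, δ }, { γ, ε }, { α, β, δ }, { α, γ, ε }, { β, γ, ε }, { γ, δ, ε }, { α, β, γ, ε }, { α, γ, δ, ε }, { β, γ, δ, ε }, X }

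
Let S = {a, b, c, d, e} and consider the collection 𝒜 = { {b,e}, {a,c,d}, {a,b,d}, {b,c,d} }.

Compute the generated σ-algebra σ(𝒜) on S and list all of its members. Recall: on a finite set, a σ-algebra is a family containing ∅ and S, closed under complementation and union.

Take S₀ = 𝒜 ∪ {∅, S} = { ∅, {b,e}, {a,b,d}, {a,c,d}, {b,c,d}, S }.
Iteration 1 adds 5:
  {a,e}  = S∖{b,c,d}
  {c,e}  = S∖{a,b,d}
  {a,b,c,d}  = {a,c,d} ∪ {b,c,d}
  {a,b,d,e}  = {b,e} ∪ {a,b,d}
  {b,c,d,e}  = {b,e} ∪ {b,c,d}
  — 11 sets.
Iteration 2 (7 new):
  {a}  = S∖{b,c,d,e}
  {c}  = S∖{a,b,d,e}
  {e}  = S∖{a,b,c,d}
  {a,b,e}  = {b,e} ∪ {a,e}
  {a,c,e}  = {a,e} ∪ {c,e}
  {b,c,e}  = {b,e} ∪ {c,e}
  {a,c,d,e}  = {a,c,d} ∪ {a,e}
  — 18 sets.
Iteration 3 (6 new):
  {b}  = S∖{a,c,d,e}
  {a,c}  = {c} ∪ {a}
  {a,d}  = S∖{b,c,e}
  {b,d}  = S∖{a,c,e}
  {c,d}  = S∖{a,b,e}
  {a,b,c,e}  = {c} ∪ {a,b,e}
  — 24 sets.
Iteration 4 adds 7:
  {d}  = S∖{a,b,c,e}
  {a,b}  = {b} ∪ {a}
  {b,c}  = {b} ∪ {c}
  {a,b,c}  = {b} ∪ {a,c}
  {a,d,e}  = {e} ∪ {a,d}
  {b,d,e}  = S∖{a,c}
  {c,d,e}  = {c,d} ∪ {e}
  — 31 sets.
Iteration 5. New:
  {d,e}  = S∖{a,b,c}
  — 32 sets.
Iteration 6: no new sets; the family is a σ-algebra.

Therefore σ(𝒜) = { ∅, {a}, {b}, {c}, {d}, {e}, {a,b}, {a,c}, {a,d}, {a,e}, {b,c}, {b,d}, {b,e}, {c,d}, {c,e}, {d,e}, {a,b,c}, {a,b,d}, {a,b,e}, {a,c,d}, {a,c,e}, {a,d,e}, {b,c,d}, {b,c,e}, {b,d,e}, {c,d,e}, {a,b,c,d}, {a,b,c,e}, {a,b,d,e}, {a,c,d,e}, {b,c,d,e}, S } (|σ(𝒜)| = 32).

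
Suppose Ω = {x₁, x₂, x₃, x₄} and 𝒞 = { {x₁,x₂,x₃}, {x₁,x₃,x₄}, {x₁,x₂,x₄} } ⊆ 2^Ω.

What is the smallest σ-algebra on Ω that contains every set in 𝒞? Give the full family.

Start: 𝒞 ∪ {∅, Ω} = { ∅, {x₁,x₂,x₃}, {x₁,x₂,x₄}, {x₁,x₃,x₄}, Ω }.
Pass 1 (3 new):
  {x₂}  = {x₁,x₃,x₄}ᶜ
  {x₃}  = {x₁,x₂,x₄}ᶜ
  {x₄}  = {x₁,x₂,x₃}ᶜ
  [8 total]
Pass 2: +3 →
  {x₂,x₃}  = {x₃} ∪ {x₂}
  {x₂,x₄}  = {x₄} ∪ {x₂}
  {x₃,x₄}  = {x₄} ∪ {x₃}
  [11 total]
Pass 3: 4 new —
  {x₁,x₂}  = {x₃,x₄}ᶜ
  {x₁,x₃}  = {x₂,x₄}ᶜ
  {x₁,x₄}  = {x₂,x₃}ᶜ
  {x₂,x₃,x₄}  = {x₃} ∪ {x₂,x₄}
  [15 total]
Pass 4: 1 new —
  {x₁}  = {x₂,x₃,x₄}ᶜ
  [16 total]
After Pass 5 the family is unchanged; done.

Therefore σ(𝒞) = { ∅, {x₁}, {x₂}, {x₃}, {x₄}, {x₁,x₂}, {x₁,x₃}, {x₁,x₄}, {x₂,x₃}, {x₂,x₄}, {x₃,x₄}, {x₁,x₂,x₃}, {x₁,x₂,x₄}, {x₁,x₃,x₄}, {x₂,x₃,x₄}, Ω } (|σ(𝒞)| = 16).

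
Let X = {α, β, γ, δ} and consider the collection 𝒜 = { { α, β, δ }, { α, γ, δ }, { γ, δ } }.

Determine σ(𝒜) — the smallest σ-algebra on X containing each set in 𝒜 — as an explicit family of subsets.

Take S₀ = 𝒜 ∪ {∅, X} = { {  }, { γ, δ }, { α, β, δ }, { α, γ, δ }, X }.
Step 1: +3 →
  { β }  = complement { α, γ, δ }
  { γ }  = complement { α, β, δ }
  { α, β }  = complement { γ, δ }
Step 2: +3 →
  { β, γ }  = { γ } ∪ { β }
  { α, β, γ }  = { γ } ∪ { α, β }
  { β, γ, δ }  = { β } ∪ { γ, δ }
Step 3. New:
  { α }  = complement { β, γ, δ }
  { δ }  = complement { α, β, γ }
  { α, δ }  = complement { β, γ }
Step 4. New:
  { α, γ }  = { γ } ∪ { α }
  { β, δ }  = { δ } ∪ { β }
Step 5: closed — nothing new.

|σ(𝒜)| = 16.  σ(𝒜) = { {  }, { α }, { β }, { γ }, { δ }, { α, β }, { α, γ }, { α, δ }, { β, γ }, { β, δ }, { γ, δ }, { α, β, γ }, { α, β, δ }, { α, γ, δ }, { β, γ, δ }, X }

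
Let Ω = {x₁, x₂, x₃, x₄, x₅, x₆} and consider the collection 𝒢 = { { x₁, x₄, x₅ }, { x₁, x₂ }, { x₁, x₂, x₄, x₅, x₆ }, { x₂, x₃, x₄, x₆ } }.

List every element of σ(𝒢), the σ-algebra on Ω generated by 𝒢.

Answer: σ(𝒢) = { {}, { x₁ }, { x₂ }, { x₃ }, { x₄ }, { x₅ }, { x₆ }, { x₁, x₂ }, { x₁, x₃ }, { x₁, x₄ }, { x₁, x₅ }, { x₁, x₆ }, { x₂, x₃ }, { x₂, x₄ }, { x₂, x₅ }, { x₂, x₆ }, { x₃, x₄ }, { x₃, x₅ }, { x₃, x₆ }, { x₄, x₅ }, { x₄, x₆ }, { x₅, x₆ }, { x₁, x₂, x₃ }, { x₁, x₂, x₄ }, { x₁, x₂, x₅ }, { x₁, x₂, x₆ }, { x₁, x₃, x₄ }, { x₁, x₃, x₅ }, { x₁, x₃, x₆ }, { x₁, x₄, x₅ }, { x₁, x₄, x₆ }, { x₁, x₅, x₆ }, { x₂, x₃, x₄ }, { x₂, x₃, x₅ }, { x₂, x₃, x₆ }, { x₂, x₄, x₅ }, { x₂, x₄, x₆ }, { x₂, x₅, x₆ }, { x₃, x₄, x₅ }, { x₃, x₄, x₆ }, { x₃, x₅, x₆ }, { x₄, x₅, x₆ }, { x₁, x₂, x₃, x₄ }, { x₁, x₂, x₃, x₅ }, { x₁, x₂, x₃, x₆ }, { x₁, x₂, x₄, x₅ }, { x₁, x₂, x₄, x₆ }, { x₁, x₂, x₅, x₆ }, { x₁, x₃, x₄, x₅ }, { x₁, x₃, x₄, x₆ }, { x₁, x₃, x₅, x₆ }, { x₁, x₄, x₅, x₆ }, { x₂, x₃, x₄, x₅ }, { x₂, x₃, x₄, x₆ }, { x₂, x₃, x₅, x₆ }, { x₂, x₄, x₅, x₆ }, { x₃, x₄, x₅, x₆ }, { x₁, x₂, x₃, x₄, x₅ }, { x₁, x₂, x₃, x₄, x₆ }, { x₁, x₂, x₃, x₅, x₆ }, { x₁, x₂, x₄, x₅, x₆ }, { x₁, x₃, x₄, x₅, x₆ }, { x₂, x₃, x₄, x₅, x₆ }, Ω }

Check:
Seed the family with 𝒢 together with ∅ and Ω: { {}, { x₁, x₂ }, { x₁, x₄, x₅ }, { x₂, x₃, x₄, x₆ }, { x₁, x₂, x₄, x₅, x₆ }, Ω }.
Round 1 adds 6:
  { x₃ }  = Ω∖{ x₁, x₂, x₄, x₅, x₆ }
  { x₁, x₅ }  = Ω∖{ x₂, x₃, x₄, x₆ }
  { x₂, x₃, x₆ }  = Ω∖{ x₁, x₄, x₅ }
  { x₁, x₂, x₄, x₅ }  = { x₁, x₄, x₅ } ∪ { x₁, x₂ }
  { x₃, x₄, x₅, x₆ }  = Ω∖{ x₁, x₂ }
  { x₁, x₂, x₃, x₄, x₆ }  = { x₁, x₂ } ∪ { x₂, x₃, x₄, x₆ }
  [12 total]
Round 2. New:
  { x₅ }  = Ω∖{ x₁, x₂, x₃, x₄, x₆ }
  { x₃, x₆ }  = Ω∖{ x₁, x₂, x₄, x₅ }
  { x₁, x₂, x₃ }  = { x₁, x₂ } ∪ { x₃ }
  { x₁, x₂, x₅ }  = { x₁, x₂ } ∪ { x₁, x₅ }
  { x₁, x₃, x₅ }  = { x₃ } ∪ { x₁, x₅ }
  { x₁, x₂, x₃, x₆ }  = { x₁, x₂ } ∪ { x₂, x₃, x₆ }
  { x₁, x₃, x₄, x₅ }  = { x₁, x₄, x₅ } ∪ { x₃ }
  { x₁, x₂, x₃, x₄, x₅ }  = { x₁, x₂, x₄, x₅ } ∪ { x₃ }
  { x₁, x₂, x₃, x₅, x₆ }  = { x₂, x₃, x₆ } ∪ { x₁, x₅ }
  { x₁, x₃, x₄, x₅, x₆ }  = { x₁, x₄, x₅ } ∪ { x₃, x₄, x₅, x₆ }
  { x₂, x₃, x₄, x₅, x₆ }  = { x₃, x₄, x₅, x₆ } ∪ { x₂, x₃, x₆ }
  [23 total]
Round 3: +14 →
  { x₁ }  = Ω∖{ x₂, x₃, x₄, x₅, x₆ }
  { x₂ }  = Ω∖{ x₁, x₃, x₄, x₅, x₆ }
  { x₄ }  = Ω∖{ x₁, x₂, x₃, x₅, x₆ }
  { x₆ }  = Ω∖{ x₁, x₂, x₃, x₄, x₅ }
  { x₂, x₆ }  = Ω∖{ x₁, x₃, x₄, x₅ }
  { x₃, x₅ }  = { x₅ } ∪ { x₃ }
  { x₄, x₅ }  = Ω∖{ x₁, x₂, x₃, x₆ }
  { x₂, x₄, x₆ }  = Ω∖{ x₁, x₃, x₅ }
  { x₃, x₄, x₆ }  = Ω∖{ x₁, x₂, x₅ }
  { x₃, x₅, x₆ }  = { x₅ } ∪ { x₃, x₆ }
  { x₄, x₅, x₆ }  = Ω∖{ x₁, x₂, x₃ }
  { x₁, x₂, x₃, x₅ }  = { x₁, x₃, x₅ } ∪ { x₁, x₂, x₃ }
  { x₁, x₃, x₅, x₆ }  = { x₁, x₃, x₅ } ∪ { x₃, x₆ }
  { x₂, x₃, x₅, x₆ }  = { x₂, x₃, x₆ } ∪ { x₅ }
  [37 total]
Round 4. New:
  { x₁, x₃ }  = { x₁ } ∪ { x₃ }
  { x₁, x₄ }  = Ω∖{ x₂, x₃, x₅, x₆ }
  { x₁, x₆ }  = { x₁ } ∪ { x₆ }
  { x₂, x₃ }  = { x₂ } ∪ { x₃ }
  { x₂, x₄ }  = Ω∖{ x₁, x₃, x₅, x₆ }
  { x₂, x₅ }  = { x₂ } ∪ { x₅ }
  { x₃, x₄ }  = { x₃ } ∪ { x₄ }
  { x₄, x₆ }  = Ω∖{ x₁, x₂, x₃, x₅ }
  { x₅, x₆ }  = { x₆ } ∪ { x₅ }
  { x₁, x₂, x₄ }  = Ω∖{ x₃, x₅, x₆ }
  { x₁, x₂, x₆ }  = { x₁, x₂ } ∪ { x₂, x₆ }
  { x₁, x₃, x₆ }  = { x₁ } ∪ { x₃, x₆ }
  { x₁, x₅, x₆ }  = { x₆ } ∪ { x₁, x₅ }
  { x₂, x₃, x₅ }  = { x₂ } ∪ { x₃, x₅ }
  { x₂, x₄, x₅ }  = { x₂ } ∪ { x₄, x₅ }
  { x₂, x₅, x₆ }  = { x₂, x₆ } ∪ { x₅ }
  { x₃, x₄, x₅ }  = { x₄, x₅ } ∪ { x₃ }
  { x₁, x₂, x₃, x₄ }  = { x₁, x₂, x₃ } ∪ { x₄ }
  { x₁, x₂, x₄, x₆ }  = Ω∖{ x₃, x₅ }
  { x₁, x₂, x₅, x₆ }  = { x₂, x₆ } ∪ { x₁, x₂, x₅ }
  { x₁, x₃, x₄, x₆ }  = { x₁ } ∪ { x₃, x₄, x₆ }
  { x₁, x₄, x₅, x₆ }  = { x₁, x₄, x₅ } ∪ { x₆ }
  { x₂, x₄, x₅, x₆ }  = { x₂, x₄, x₆ } ∪ { x₅ }
  [60 total]
Round 5: +4 →
  { x₁, x₃, x₄ }  = Ω∖{ x₂, x₅, x₆ }
  { x₁, x₄, x₆ }  = Ω∖{ x₂, x₃, x₅ }
  { x₂, x₃, x₄ }  = Ω∖{ x₁, x₅, x₆ }
  { x₂, x₃, x₄, x₅ }  = Ω∖{ x₁, x₆ }
  [64 total]
After Round 6 the family is unchanged; done.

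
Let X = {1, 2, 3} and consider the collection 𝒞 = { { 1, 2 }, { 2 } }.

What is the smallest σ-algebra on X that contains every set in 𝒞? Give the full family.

Initial family (4 sets): { {}, { 2 }, { 1, 2 }, X }.
Round 1: +2 →
  { 3 }  = complement { 1, 2 }
  { 1, 3 }  = complement { 2 }
  (now 6)
Round 2: +1 →
  { 2, 3 }  = { 3 } ∪ { 2 }
  (now 7)
Round 3 (1 new):
  { 1 }  = complement { 2, 3 }
  (now 8)
Round 4 adds nothing — fixpoint reached.

Therefore σ(𝒞) = { {}, { 1 }, { 2 }, { 3 }, { 1, 2 }, { 1, 3 }, { 2, 3 }, X } (|σ(𝒞)| = 8).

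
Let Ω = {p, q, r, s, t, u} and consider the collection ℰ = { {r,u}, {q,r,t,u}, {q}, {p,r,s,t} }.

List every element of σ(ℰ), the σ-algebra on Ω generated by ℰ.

Take S₀ = ℰ ∪ {∅, Ω} = { {}, {q}, {r,u}, {p,r,s,t}, {q,r,t,u}, Ω }.
Pass 1. New:
  {p,s}  = Ω∖{q,r,t,u}
  {q,u}  = Ω∖{p,r,s,t}
  {q,r,u}  = {r,u} ∪ {q}
  {p,q,s,t}  = Ω∖{r,u}
  {p,q,r,s,t}  = {p,r,s,t} ∪ {q}
  {p,r,s,t,u}  = Ω∖{q}
  [12 total]
Pass 2 adds 7:
  {u}  = Ω∖{p,q,r,s,t}
  {p,q,s}  = {q} ∪ {p,s}
  {p,s,t}  = Ω∖{q,r,u}
  {p,q,s,u}  = {q,u} ∪ {p,s}
  {p,r,s,u}  = {p,s} ∪ {r,u}
  {p,q,r,s,u}  = {q,r,u} ∪ {p,s}
  {p,q,s,t,u}  = {q,u} ∪ {p,q,s,t}
  [19 total]
Pass 3: +7 →
  {r}  = Ω∖{p,q,s,t,u}
  {t}  = Ω∖{p,q,r,s,u}
  {q,t}  = Ω∖{p,r,s,u}
  {r,t}  = Ω∖{p,q,s,u}
  {p,s,u}  = {p,s} ∪ {u}
  {r,t,u}  = Ω∖{p,q,s}
  {p,s,t,u}  = {p,s,t} ∪ {u}
  [26 total]
Pass 4: 6 new —
  {q,r}  = Ω∖{p,s,t,u}
  {t,u}  = {u} ∪ {t}
  {p,r,s}  = {r} ∪ {p,s}
  {q,r,t}  = Ω∖{p,s,u}
  {q,t,u}  = {q,t} ∪ {q,u}
  {p,q,r,s}  = {p,q,s} ∪ {r}
  [32 total]
Pass 5: no new sets; the family is a σ-algebra.

σ(ℰ) = { {}, {q}, {r}, {t}, {u}, {p,s}, {q,r}, {q,t}, {q,u}, {r,t}, {r,u}, {t,u}, {p,q,s}, {p,r,s}, {p,s,t}, {p,s,u}, {q,r,t}, {q,r,u}, {q,t,u}, {r,t,u}, {p,q,r,s}, {p,q,s,t}, {p,q,s,u}, {p,r,s,t}, {p,r,s,u}, {p,s,t,u}, {q,r,t,u}, {p,q,r,s,t}, {p,q,r,s,u}, {p,q,s,t,u}, {p,r,s,t,u}, Ω }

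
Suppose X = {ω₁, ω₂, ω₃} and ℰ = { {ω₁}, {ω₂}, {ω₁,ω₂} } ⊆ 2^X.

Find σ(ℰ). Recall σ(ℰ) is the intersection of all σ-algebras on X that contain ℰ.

Initial family (5 sets): { {}, {ω₁}, {ω₂}, {ω₁,ω₂}, X }.
Pass 1. New:
  {ω₃}  = X∖{ω₁,ω₂}
  {ω₁,ω₃}  = X∖{ω₂}
  {ω₂,ω₃}  = X∖{ω₁}
  (now 8)
After Pass 2 the family is unchanged; done.

Hence σ(ℰ) has 8 members: { {}, {ω₁}, {ω₂}, {ω₃}, {ω₁,ω₂}, {ω₁,ω₃}, {ω₂,ω₃}, X }.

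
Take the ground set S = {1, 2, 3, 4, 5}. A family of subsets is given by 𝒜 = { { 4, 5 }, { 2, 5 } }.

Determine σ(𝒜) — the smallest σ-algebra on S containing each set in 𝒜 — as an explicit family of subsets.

σ(𝒜) (16 sets): { {  }, { 2 }, { 4 }, { 5 }, { 1, 3 }, { 2, 4 }, { 2, 5 }, { 4, 5 }, { 1, 2, 3 }, { 1, 3, 4 }, { 1, 3, 5 }, { 2, 4, 5 }, { 1, 2, 3, 4 }, { 1, 2, 3, 5 }, { 1, 3, 4, 5 }, S }

Trace:
Start: 𝒜 ∪ {∅, S} = { {  }, { 2, 5 }, { 4, 5 }, S }.
Step 1: +3 →
  { 1, 2, 3 }  = complement { 4, 5 }
  { 1, 3, 4 }  = complement { 2, 5 }
  { 2, 4, 5 }  = { 4, 5 } ∪ { 2, 5 }
  |family| = 7
Step 2 adds 4:
  { 1, 3 }  = complement { 2, 4, 5 }
  { 1, 2, 3, 4 }  = { 1, 3, 4 } ∪ { 1, 2, 3 }
  { 1, 2, 3, 5 }  = { 2, 5 } ∪ { 1, 2, 3 }
  { 1, 3, 4, 5 }  = { 4, 5 } ∪ { 1, 3, 4 }
  |family| = 11
Step 3: 3 new —
  { 2 }  = complement { 1, 3, 4, 5 }
  { 4 }  = complement { 1, 2, 3, 5 }
  { 5 }  = complement { 1, 2, 3, 4 }
  |family| = 14
Step 4: 2 new —
  { 2, 4 }  = { 4 } ∪ { 2 }
  { 1, 3, 5 }  = { 1, 3 } ∪ { 5 }
  |family| = 16
Step 5 adds nothing — fixpoint reached.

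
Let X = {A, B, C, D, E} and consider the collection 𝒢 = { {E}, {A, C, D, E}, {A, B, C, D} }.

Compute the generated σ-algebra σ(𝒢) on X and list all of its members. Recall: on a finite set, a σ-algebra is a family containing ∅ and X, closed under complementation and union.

Initial family (5 sets): { {}, {E}, {A, B, C, D}, {A, C, D, E}, X }.
Pass 1 adds 1:
  {B}  = X∖{A, C, D, E}
  [6 total]
Pass 2 adds 1:
  {B, E}  = {B} ∪ {E}
  [7 total]
Pass 3: 1 new —
  {A, C, D}  = X∖{B, E}
  [8 total]
Pass 4: closed — nothing new.

Hence σ(𝒢) has 8 members: { {}, {B}, {E}, {B, E}, {A, C, D}, {A, B, C, D}, {A, C, D, E}, X }.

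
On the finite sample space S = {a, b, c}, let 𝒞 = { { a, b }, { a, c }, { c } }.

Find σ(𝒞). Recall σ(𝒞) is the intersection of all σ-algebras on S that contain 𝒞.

σ(𝒞) (8 sets): { {}, { a }, { b }, { c }, { a, b }, { a, c }, { b, c }, S }

Check:
Initial family (5 sets): { {}, { c }, { a, b }, { a, c }, S }.
Pass 1 adds 1:
  { b }  = { a, c }ᶜ
  (now 6)
Pass 2 (1 new):
  { b, c }  = { c } ∪ { b }
  (now 7)
Pass 3 (1 new):
  { a }  = { b, c }ᶜ
  (now 8)
After Pass 4 the family is unchanged; done.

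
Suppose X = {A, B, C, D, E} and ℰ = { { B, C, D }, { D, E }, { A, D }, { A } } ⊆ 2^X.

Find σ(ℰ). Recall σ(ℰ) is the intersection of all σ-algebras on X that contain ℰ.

Answer: σ(ℰ) = { {  }, { A }, { D }, { E }, { A, D }, { A, E }, { B, C }, { D, E }, { A, B, C }, { A, D, E }, { B, C, D }, { B, C, E }, { A, B, C, D }, { A, B, C, E }, { B, C, D, E }, X }

Trace:
Take S₀ = ℰ ∪ {∅, X} = { {  }, { A }, { A, D }, { D, E }, { B, C, D }, X }.
Round 1 adds 6:
  { A, E }  = { B, C, D }ᶜ
  { A, B, C }  = { D, E }ᶜ
  { A, D, E }  = { D, E } ∪ { A, D }
  { B, C, E }  = { A, D }ᶜ
  { A, B, C, D }  = { B, C, D } ∪ { A, D }
  { B, C, D, E }  = { A }ᶜ
  |family| = 12
Round 2: 3 new —
  { E }  = { A, B, C, D }ᶜ
  { B, C }  = { A, D, E }ᶜ
  { A, B, C, E }  = { A, B, C } ∪ { B, C, E }
  |family| = 15
Round 3 (1 new):
  { D }  = { A, B, C, E }ᶜ
  |family| = 16
Round 4: no new sets; the family is a σ-algebra.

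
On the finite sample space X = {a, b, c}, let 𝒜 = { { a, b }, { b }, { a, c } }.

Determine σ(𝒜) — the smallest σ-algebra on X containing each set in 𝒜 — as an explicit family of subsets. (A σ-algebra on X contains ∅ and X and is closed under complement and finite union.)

Seed the family with 𝒜 together with ∅ and X: { {  }, { b }, { a, b }, { a, c }, X }.
Pass 1: 1 new —
  { c }  = complement { a, b }
  — 6 sets.
Pass 2 (1 new):
  { b, c }  = { c } ∪ { b }
  — 7 sets.
Pass 3 adds 1:
  { a }  = complement { b, c }
  — 8 sets.
Pass 4: closed — nothing new.

Hence σ(𝒜) has 8 members: { {  }, { a }, { b }, { c }, { a, b }, { a, c }, { b, c }, X }.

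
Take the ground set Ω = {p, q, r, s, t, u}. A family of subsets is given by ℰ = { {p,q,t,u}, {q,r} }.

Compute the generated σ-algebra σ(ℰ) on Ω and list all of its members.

σ(ℰ) (16 sets): { ∅, {q}, {r}, {s}, {q,r}, {q,s}, {r,s}, {p,t,u}, {q,r,s}, {p,q,t,u}, {p,r,t,u}, {p,s,t,u}, {p,q,r,t,u}, {p,q,s,t,u}, {p,r,s,t,u}, Ω }

Check:
Seed the family with ℰ together with ∅ and Ω: { ∅, {q,r}, {p,q,t,u}, Ω }.
Pass 1. New:
  {r,s}  = ᶜ of {p,q,t,u}
  {p,s,t,u}  = ᶜ of {q,r}
  {p,q,r,t,u}  = {q,r} ∪ {p,q,t,u}
  (now 7)
Pass 2: 4 new —
  {s}  = ᶜ of {p,q,r,t,u}
  {q,r,s}  = {r,s} ∪ {q,r}
  {p,q,s,t,u}  = {p,s,t,u} ∪ {p,q,t,u}
  {p,r,s,t,u}  = {r,s} ∪ {p,s,t,u}
  (now 11)
Pass 3 (3 new):
  {q}  = ᶜ of {p,r,s,t,u}
  {r}  = ᶜ of {p,q,s,t,u}
  {p,t,u}  = ᶜ of {q,r,s}
  (now 14)
Pass 4 (2 new):
  {q,s}  = {s} ∪ {q}
  {p,r,t,u}  = {r} ∪ {p,t,u}
  (now 16)
Pass 5: closed — nothing new.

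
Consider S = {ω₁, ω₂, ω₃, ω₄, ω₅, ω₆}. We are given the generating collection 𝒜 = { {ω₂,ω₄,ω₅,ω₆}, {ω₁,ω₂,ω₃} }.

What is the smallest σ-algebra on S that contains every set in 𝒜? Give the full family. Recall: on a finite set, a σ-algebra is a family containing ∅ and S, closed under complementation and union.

Start: 𝒜 ∪ {∅, S} = { {}, {ω₁,ω₂,ω₃}, {ω₂,ω₄,ω₅,ω₆}, S }.
Round 1: +2 →
  {ω₁,ω₃}  = ᶜ of {ω₂,ω₄,ω₅,ω₆}
  {ω₄,ω₅,ω₆}  = ᶜ of {ω₁,ω₂,ω₃}
  [6 total]
Round 2. New:
  {ω₁,ω₃,ω₄,ω₅,ω₆}  = {ω₁,ω₃} ∪ {ω₄,ω₅,ω₆}
  [7 total]
Round 3 (1 new):
  {ω₂}  = ᶜ of {ω₁,ω₃,ω₄,ω₅,ω₆}
  [8 total]
Round 4 adds nothing — fixpoint reached.

σ(𝒜) = { {}, {ω₂}, {ω₁,ω₃}, {ω₁,ω₂,ω₃}, {ω₄,ω₅,ω₆}, {ω₂,ω₄,ω₅,ω₆}, {ω₁,ω₃,ω₄,ω₅,ω₆}, S }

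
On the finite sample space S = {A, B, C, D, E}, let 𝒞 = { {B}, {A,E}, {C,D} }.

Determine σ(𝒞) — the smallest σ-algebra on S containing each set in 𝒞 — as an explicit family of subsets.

Initial family (5 sets): { {}, {B}, {A,E}, {C,D}, S }.
Pass 1: 3 new —
  {A,B,E}  = ᶜ of {C,D}
  {B,C,D}  = ᶜ of {A,E}
  {A,C,D,E}  = ᶜ of {B}
  |family| = 8
Pass 2: already closed under ᶜ and ∪.

|σ(𝒞)| = 8.  σ(𝒞) = { {}, {B}, {A,E}, {C,D}, {A,B,E}, {B,C,D}, {A,C,D,E}, S }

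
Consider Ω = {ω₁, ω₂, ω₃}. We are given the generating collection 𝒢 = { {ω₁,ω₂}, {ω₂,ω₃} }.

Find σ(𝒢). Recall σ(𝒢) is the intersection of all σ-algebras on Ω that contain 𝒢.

Take S₀ = 𝒢 ∪ {∅, Ω} = { {}, {ω₁,ω₂}, {ω₂,ω₃}, Ω }.
Round 1: 2 new —
  {ω₁}  = Ω∖{ω₂,ω₃}
  {ω₃}  = Ω∖{ω₁,ω₂}
  |family| = 6
Round 2: +1 →
  {ω₁,ω₃}  = {ω₃} ∪ {ω₁}
  |family| = 7
Round 3 (1 new):
  {ω₂}  = Ω∖{ω₁,ω₃}
  |family| = 8
Round 4: no new sets; the family is a σ-algebra.

Therefore σ(𝒢) = { {}, {ω₁}, {ω₂}, {ω₃}, {ω₁,ω₂}, {ω₁,ω₃}, {ω₂,ω₃}, Ω } (|σ(𝒢)| = 8).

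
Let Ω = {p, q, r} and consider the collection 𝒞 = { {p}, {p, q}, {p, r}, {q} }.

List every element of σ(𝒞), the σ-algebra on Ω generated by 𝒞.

Take S₀ = 𝒞 ∪ {∅, Ω} = { {}, {p}, {q}, {p, q}, {p, r}, Ω }.
Step 1 (2 new):
  {r}  = Ω∖{p, q}
  {q, r}  = Ω∖{p}
  |family| = 8
After Step 2 the family is unchanged; done.

Hence σ(𝒞) has 8 members: { {}, {p}, {q}, {r}, {p, q}, {p, r}, {q, r}, Ω }.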